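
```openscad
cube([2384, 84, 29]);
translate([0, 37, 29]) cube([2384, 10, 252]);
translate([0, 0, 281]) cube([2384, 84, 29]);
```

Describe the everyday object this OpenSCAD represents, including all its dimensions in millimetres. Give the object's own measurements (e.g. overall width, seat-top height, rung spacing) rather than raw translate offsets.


An I-beam lying along x, 2384 mm long. Overall section height 310 mm. Two flanges 84 mm wide (y) and 29 mm thick, one on the floor and one at the top; a web 10 mm thick runs between them, centred on the flange width.


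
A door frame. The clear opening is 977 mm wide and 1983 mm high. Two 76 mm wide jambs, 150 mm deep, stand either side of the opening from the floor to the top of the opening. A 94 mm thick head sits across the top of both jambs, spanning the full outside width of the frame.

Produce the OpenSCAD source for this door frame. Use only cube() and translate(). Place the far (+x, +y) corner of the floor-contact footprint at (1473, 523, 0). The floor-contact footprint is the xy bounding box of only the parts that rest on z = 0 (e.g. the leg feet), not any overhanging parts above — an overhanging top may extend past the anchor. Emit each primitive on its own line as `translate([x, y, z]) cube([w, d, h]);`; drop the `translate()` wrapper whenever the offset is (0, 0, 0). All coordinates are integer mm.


translate([344, 373, 0]) cube([76, 150, 1983]);
translate([1397, 373, 0]) cube([76, 150, 1983]);
translate([344, 373, 1983]) cube([1129, 150, 94]);


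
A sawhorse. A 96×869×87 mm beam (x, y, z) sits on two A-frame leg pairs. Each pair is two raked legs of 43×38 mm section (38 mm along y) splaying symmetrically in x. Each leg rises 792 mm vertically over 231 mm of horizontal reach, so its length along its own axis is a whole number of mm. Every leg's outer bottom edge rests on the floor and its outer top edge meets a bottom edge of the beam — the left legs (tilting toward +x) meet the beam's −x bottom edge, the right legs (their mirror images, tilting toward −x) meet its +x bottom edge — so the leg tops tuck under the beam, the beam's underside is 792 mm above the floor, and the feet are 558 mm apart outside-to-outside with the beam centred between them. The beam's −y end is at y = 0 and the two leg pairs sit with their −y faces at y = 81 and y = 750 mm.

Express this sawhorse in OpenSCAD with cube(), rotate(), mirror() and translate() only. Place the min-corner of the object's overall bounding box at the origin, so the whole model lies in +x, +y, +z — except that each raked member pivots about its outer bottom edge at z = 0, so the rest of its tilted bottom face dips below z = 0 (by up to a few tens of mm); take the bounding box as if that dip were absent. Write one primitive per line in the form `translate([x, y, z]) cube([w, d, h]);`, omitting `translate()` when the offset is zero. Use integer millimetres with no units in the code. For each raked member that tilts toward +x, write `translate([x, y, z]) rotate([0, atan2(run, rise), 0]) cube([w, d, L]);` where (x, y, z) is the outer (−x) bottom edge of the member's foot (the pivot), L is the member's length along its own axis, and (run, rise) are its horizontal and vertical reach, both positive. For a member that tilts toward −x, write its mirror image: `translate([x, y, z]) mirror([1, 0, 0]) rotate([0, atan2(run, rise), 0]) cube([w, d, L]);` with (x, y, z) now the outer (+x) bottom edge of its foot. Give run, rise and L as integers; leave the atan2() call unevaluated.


translate([231, 0, 792]) cube([96, 869, 87]);
translate([0, 81, 0]) rotate([0, atan2(231, 792), 0]) cube([43, 38, 825]);
translate([558, 81, 0]) mirror([1, 0, 0]) rotate([0, atan2(231, 792), 0]) cube([43, 38, 825]);
translate([0, 750, 0]) rotate([0, atan2(231, 792), 0]) cube([43, 38, 825]);
translate([558, 750, 0]) mirror([1, 0, 0]) rotate([0, atan2(231, 792), 0]) cube([43, 38, 825]);


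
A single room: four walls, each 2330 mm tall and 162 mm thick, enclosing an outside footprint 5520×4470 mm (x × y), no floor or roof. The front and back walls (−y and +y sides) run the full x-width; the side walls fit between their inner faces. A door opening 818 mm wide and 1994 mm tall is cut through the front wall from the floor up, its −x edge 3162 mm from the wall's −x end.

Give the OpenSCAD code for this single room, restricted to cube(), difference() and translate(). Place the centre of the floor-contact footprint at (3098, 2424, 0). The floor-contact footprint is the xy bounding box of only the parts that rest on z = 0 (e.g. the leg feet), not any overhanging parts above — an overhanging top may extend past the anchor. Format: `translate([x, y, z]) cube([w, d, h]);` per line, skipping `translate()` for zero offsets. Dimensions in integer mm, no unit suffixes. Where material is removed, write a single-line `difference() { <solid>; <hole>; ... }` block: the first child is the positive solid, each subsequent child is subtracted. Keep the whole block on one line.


difference() { translate([338, 189, 0]) cube([5520, 162, 2330]); translate([3500, 189, 0]) cube([818, 162, 1994]); }
translate([338, 4497, 0]) cube([5520, 162, 2330]);
translate([338, 351, 0]) cube([162, 4146, 2330]);
translate([5696, 351, 0]) cube([162, 4146, 2330]);


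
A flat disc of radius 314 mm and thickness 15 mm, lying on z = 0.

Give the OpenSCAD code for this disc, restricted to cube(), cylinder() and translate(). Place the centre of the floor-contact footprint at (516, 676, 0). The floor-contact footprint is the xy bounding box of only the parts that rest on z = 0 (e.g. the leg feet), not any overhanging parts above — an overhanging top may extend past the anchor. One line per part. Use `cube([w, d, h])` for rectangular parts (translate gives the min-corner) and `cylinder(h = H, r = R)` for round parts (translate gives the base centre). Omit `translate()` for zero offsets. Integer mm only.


translate([516, 676, 0]) cylinder(h = 15, r = 314);


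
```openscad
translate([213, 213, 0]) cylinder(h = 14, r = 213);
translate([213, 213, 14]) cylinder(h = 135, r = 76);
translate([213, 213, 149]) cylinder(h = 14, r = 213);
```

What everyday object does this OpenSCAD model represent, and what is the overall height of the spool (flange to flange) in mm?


A spool. The overall height is 163 mm.

Three coaxial cylinders, large–small–large — a spool. Two 14 mm flanges and a 135 mm core give 14 + 135 + 14 = 163 mm.


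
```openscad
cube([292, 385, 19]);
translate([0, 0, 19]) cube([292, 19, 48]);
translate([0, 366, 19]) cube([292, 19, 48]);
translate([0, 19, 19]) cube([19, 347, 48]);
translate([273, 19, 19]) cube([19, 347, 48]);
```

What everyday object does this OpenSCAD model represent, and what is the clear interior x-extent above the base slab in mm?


An open box. The internal width is 254 mm.

A 292×385 base slab with four walls standing on it — an open box. The base is 292 mm wide and the walls are 19 mm thick, so the internal width is 292 − 2 × 19 = 254 mm.


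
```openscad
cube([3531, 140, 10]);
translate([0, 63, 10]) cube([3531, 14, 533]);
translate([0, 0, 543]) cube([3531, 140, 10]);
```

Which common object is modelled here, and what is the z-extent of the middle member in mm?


An I-beam. The web height is 533 mm.

Two wide flanges with a thin centred web — an I-beam. Overall 553 mm minus two 10 mm flanges gives a web of 553 − 2·10 = 533 mm.


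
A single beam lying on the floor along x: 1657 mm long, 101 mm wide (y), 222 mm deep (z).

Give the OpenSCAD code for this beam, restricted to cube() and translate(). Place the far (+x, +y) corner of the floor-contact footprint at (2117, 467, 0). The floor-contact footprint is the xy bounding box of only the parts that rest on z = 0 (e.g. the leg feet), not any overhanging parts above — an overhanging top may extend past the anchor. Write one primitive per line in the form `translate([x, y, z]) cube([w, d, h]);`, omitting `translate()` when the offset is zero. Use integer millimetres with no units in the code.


translate([460, 366, 0]) cube([1657, 101, 222]);


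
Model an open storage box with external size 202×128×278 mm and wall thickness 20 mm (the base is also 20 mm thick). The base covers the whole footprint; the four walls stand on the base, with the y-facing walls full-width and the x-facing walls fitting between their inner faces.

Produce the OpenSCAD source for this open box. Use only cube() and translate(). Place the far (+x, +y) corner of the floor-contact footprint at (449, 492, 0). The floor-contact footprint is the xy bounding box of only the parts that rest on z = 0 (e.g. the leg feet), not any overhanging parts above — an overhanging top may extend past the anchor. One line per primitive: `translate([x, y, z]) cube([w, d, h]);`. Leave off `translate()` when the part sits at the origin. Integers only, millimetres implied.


translate([247, 364, 0]) cube([202, 128, 20]);
translate([247, 364, 20]) cube([202, 20, 258]);
translate([247, 472, 20]) cube([202, 20, 258]);
translate([247, 384, 20]) cube([20, 88, 258]);
translate([429, 384, 20]) cube([20, 88, 258]);


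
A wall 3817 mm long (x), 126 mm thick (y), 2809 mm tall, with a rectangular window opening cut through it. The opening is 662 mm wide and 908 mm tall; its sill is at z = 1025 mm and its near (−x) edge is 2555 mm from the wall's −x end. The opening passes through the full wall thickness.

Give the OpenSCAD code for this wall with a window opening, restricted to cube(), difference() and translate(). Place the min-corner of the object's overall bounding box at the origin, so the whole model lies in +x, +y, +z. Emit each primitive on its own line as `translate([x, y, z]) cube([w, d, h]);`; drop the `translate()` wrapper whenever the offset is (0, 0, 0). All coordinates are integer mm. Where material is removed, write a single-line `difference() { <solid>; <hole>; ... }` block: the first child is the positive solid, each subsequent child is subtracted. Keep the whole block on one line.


difference() { cube([3817, 126, 2809]); translate([2555, 0, 1025]) cube([662, 126, 908]); }


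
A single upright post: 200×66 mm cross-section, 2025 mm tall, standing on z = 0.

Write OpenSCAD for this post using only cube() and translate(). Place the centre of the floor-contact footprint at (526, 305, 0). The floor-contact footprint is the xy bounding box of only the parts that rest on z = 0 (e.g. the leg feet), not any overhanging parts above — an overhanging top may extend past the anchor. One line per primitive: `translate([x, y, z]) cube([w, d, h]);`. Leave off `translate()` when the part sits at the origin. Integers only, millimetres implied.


translate([426, 272, 0]) cube([200, 66, 2025]);


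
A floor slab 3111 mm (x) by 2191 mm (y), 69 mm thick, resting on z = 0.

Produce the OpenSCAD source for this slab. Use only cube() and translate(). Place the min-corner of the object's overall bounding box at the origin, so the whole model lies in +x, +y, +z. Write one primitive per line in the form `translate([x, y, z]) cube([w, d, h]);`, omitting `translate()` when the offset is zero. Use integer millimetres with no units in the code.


cube([3111, 2191, 69]);


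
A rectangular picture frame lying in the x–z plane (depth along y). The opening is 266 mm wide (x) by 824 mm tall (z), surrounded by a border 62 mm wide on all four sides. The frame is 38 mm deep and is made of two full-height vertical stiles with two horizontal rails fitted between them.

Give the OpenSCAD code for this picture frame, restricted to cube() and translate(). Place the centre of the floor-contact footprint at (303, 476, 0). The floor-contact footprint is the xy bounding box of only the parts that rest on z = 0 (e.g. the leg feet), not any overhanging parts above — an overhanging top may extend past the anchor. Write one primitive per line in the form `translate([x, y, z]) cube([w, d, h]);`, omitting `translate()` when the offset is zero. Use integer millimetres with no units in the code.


translate([108, 457, 0]) cube([62, 38, 948]);
translate([436, 457, 0]) cube([62, 38, 948]);
translate([170, 457, 0]) cube([266, 38, 62]);
translate([170, 457, 886]) cube([266, 38, 62]);


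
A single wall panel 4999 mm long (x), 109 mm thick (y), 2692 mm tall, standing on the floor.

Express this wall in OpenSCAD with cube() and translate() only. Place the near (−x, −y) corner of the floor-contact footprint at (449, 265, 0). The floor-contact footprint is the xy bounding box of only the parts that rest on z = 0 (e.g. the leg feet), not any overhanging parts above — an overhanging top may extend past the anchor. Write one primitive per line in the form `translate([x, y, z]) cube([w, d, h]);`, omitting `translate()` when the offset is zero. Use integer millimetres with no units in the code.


translate([449, 265, 0]) cube([4999, 109, 2692]);


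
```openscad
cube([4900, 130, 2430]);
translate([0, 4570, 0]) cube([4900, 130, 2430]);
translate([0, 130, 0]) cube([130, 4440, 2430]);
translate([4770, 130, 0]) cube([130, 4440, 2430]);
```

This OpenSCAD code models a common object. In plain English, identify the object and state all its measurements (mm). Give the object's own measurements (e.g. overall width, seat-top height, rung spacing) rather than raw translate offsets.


The wall frame of a small rectangular building: four walls, each 2430 mm tall and 130 mm thick, enclosing a footprint 4900 mm (x) by 4700 mm (y) outside-to-outside, with no floor or roof. The front and back walls (the −y and +y sides) span the full width; the two side walls fit between them.


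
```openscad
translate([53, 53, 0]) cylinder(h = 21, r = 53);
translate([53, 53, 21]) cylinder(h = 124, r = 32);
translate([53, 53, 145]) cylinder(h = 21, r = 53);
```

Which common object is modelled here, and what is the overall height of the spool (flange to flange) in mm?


A spool. The overall height is 166 mm.

Three coaxial cylinders, large–small–large — a spool. Two 21 mm flanges and a 124 mm core give 21 + 124 + 21 = 166 mm.


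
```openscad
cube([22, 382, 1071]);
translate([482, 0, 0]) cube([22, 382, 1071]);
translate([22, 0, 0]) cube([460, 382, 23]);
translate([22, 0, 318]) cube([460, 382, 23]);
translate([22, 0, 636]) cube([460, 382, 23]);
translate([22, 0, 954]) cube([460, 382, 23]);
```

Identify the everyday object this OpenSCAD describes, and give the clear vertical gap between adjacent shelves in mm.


A bookshelf. The clear shelf gap is 295 mm.

Two tall side panels with 4 horizontal boards between them — a bookshelf. The first two shelf undersides are at z = 0 and z = 318; with shelf thickness 23, the clear gap is 318 − 0 − 23 = 295 mm.


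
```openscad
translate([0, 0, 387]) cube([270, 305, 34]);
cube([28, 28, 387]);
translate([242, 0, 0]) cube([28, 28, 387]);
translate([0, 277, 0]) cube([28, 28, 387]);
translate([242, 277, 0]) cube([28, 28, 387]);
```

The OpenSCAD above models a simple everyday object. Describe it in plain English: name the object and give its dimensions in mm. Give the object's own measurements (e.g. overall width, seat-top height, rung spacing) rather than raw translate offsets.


A four-legged stool. The seat is a 270×305×34 mm slab whose top surface is at z = 421 mm; four square legs, each 28×28 mm in cross-section, run from the floor (z = 0) to the underside of the seat, each flush with a corner of the seat.


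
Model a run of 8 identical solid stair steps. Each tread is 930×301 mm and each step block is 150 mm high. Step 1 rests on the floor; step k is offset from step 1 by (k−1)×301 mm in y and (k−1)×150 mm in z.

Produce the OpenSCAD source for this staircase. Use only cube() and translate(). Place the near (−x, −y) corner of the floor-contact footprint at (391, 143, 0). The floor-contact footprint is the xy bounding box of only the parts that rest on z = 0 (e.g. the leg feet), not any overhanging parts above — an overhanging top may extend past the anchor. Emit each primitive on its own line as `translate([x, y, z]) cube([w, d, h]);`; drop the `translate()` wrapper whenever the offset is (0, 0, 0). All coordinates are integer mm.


translate([391, 143, 0]) cube([930, 301, 150]);
translate([391, 444, 150]) cube([930, 301, 150]);
translate([391, 745, 300]) cube([930, 301, 150]);
translate([391, 1046, 450]) cube([930, 301, 150]);
translate([391, 1347, 600]) cube([930, 301, 150]);
translate([391, 1648, 750]) cube([930, 301, 150]);
translate([391, 1949, 900]) cube([930, 301, 150]);
translate([391, 2250, 1050]) cube([930, 301, 150]);


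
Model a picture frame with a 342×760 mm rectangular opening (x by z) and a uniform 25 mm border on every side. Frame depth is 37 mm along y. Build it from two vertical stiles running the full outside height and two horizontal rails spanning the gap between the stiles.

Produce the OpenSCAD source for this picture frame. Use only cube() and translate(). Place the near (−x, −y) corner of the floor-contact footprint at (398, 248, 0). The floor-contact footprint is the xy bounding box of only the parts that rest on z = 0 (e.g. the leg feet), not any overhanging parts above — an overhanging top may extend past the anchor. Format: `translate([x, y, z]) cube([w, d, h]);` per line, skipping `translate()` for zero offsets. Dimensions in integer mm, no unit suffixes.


translate([398, 248, 0]) cube([25, 37, 810]);
translate([765, 248, 0]) cube([25, 37, 810]);
translate([423, 248, 0]) cube([342, 37, 25]);
translate([423, 248, 785]) cube([342, 37, 25]);


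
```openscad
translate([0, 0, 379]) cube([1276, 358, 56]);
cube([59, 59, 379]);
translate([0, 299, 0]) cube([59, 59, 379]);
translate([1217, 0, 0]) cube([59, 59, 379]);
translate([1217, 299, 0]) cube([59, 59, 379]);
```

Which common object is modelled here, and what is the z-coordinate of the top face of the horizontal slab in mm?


A bench. The seat-top height is 435 mm.

A long slab on four corner posts — a bench. The slab sits at z = 379 with thickness 56, so the top is 379 + 56 = 435 mm.


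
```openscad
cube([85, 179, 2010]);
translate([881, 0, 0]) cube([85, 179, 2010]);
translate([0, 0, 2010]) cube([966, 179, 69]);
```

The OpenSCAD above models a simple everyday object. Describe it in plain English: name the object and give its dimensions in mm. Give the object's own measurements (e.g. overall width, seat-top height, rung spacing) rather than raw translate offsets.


A door frame. The clear opening is 796 mm wide and 2010 mm high. Two 85 mm wide jambs, 179 mm deep, stand either side of the opening from the floor to the top of the opening. A 69 mm thick head sits across the top of both jambs, spanning the full outside width of the frame.


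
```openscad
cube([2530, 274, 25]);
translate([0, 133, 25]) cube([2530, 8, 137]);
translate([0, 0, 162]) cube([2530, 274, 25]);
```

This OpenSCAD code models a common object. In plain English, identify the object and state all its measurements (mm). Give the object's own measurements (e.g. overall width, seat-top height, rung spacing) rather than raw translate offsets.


An I-beam lying along x, 2530 mm long. Overall section height 187 mm. Two flanges 274 mm wide (y) and 25 mm thick, one on the floor and one at the top; a web 8 mm thick runs between them, centred on the flange width.


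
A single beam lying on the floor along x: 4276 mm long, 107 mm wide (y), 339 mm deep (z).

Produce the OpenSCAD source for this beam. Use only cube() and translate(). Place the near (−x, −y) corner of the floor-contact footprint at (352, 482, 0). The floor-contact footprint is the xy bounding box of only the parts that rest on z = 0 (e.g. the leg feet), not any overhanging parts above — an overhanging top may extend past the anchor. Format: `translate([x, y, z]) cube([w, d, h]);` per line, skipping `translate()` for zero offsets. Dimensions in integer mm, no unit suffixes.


translate([352, 482, 0]) cube([4276, 107, 339]);


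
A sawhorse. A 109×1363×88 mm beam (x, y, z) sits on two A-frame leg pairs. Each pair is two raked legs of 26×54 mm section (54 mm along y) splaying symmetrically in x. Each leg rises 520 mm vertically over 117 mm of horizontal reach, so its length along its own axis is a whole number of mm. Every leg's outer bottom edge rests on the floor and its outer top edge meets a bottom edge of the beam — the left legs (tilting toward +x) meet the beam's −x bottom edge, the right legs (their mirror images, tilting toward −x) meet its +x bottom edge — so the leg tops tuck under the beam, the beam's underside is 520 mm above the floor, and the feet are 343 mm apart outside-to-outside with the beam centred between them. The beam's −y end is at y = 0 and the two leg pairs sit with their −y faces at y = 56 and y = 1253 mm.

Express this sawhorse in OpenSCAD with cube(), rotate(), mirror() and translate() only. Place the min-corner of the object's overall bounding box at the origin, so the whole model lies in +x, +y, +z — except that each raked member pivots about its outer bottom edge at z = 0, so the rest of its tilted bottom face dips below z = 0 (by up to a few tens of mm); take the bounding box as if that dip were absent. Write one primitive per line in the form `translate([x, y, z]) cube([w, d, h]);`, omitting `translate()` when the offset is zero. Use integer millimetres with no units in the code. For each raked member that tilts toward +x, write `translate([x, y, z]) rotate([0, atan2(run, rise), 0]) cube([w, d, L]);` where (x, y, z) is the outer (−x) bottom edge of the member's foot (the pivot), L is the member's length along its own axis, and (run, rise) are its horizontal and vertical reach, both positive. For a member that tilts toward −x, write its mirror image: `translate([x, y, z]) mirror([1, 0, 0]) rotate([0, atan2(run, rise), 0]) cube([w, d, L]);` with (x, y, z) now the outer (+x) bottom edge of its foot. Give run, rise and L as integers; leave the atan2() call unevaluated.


translate([117, 0, 520]) cube([109, 1363, 88]);
translate([0, 56, 0]) rotate([0, atan2(117, 520), 0]) cube([26, 54, 533]);
translate([343, 56, 0]) mirror([1, 0, 0]) rotate([0, atan2(117, 520), 0]) cube([26, 54, 533]);
translate([0, 1253, 0]) rotate([0, atan2(117, 520), 0]) cube([26, 54, 533]);
translate([343, 1253, 0]) mirror([1, 0, 0]) rotate([0, atan2(117, 520), 0]) cube([26, 54, 533]);


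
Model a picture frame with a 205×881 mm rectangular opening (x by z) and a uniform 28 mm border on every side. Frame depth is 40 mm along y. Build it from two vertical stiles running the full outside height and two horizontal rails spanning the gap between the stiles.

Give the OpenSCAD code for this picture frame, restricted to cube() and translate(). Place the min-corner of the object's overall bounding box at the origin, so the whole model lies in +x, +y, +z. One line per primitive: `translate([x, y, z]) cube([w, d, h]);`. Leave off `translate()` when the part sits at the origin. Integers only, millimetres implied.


cube([28, 40, 937]);
translate([233, 0, 0]) cube([28, 40, 937]);
translate([28, 0, 0]) cube([205, 40, 28]);
translate([28, 0, 909]) cube([205, 40, 28]);


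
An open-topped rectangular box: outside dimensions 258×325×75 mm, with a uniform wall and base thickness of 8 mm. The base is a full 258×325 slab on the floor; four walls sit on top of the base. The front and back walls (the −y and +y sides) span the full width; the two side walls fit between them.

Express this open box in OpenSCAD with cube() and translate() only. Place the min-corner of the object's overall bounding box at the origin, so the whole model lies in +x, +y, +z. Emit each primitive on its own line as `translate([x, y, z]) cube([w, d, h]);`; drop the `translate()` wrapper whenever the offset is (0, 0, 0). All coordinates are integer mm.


cube([258, 325, 8]);
translate([0, 0, 8]) cube([258, 8, 67]);
translate([0, 317, 8]) cube([258, 8, 67]);
translate([0, 8, 8]) cube([8, 309, 67]);
translate([250, 8, 8]) cube([8, 309, 67]);


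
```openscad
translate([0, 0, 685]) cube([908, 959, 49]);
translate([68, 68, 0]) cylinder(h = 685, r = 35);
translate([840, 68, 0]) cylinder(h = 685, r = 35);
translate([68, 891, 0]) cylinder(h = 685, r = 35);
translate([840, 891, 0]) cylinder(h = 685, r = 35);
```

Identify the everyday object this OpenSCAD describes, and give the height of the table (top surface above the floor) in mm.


A table. The table height is 734 mm.

A 908×959×49 slab sits at z = 685 on four Ø70 mm round legs — a table. The top surface is at 685 + 49 = 734 mm.


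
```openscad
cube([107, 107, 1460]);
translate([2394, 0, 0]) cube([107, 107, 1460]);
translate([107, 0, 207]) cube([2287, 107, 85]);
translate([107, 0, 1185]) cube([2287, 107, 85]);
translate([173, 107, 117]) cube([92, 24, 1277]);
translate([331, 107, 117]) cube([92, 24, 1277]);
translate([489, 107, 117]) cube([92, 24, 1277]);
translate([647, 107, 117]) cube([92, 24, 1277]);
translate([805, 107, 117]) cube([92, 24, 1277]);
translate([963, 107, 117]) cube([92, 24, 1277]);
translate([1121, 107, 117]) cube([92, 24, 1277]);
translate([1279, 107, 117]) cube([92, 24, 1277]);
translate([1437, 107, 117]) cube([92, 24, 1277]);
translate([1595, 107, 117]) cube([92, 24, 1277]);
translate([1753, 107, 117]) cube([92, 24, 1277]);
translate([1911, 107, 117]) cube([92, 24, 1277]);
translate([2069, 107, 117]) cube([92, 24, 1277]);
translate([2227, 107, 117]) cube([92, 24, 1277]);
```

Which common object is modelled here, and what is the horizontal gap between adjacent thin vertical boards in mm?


A fence section. The picket gap is 66 mm.

Two posts, two rails, 14 pickets — a fence section. Span 2287 mm holds 14 pickets of 92 mm with 15 equal gaps: ⌊(2287 − 14·92) / 15⌋ = 66 mm.


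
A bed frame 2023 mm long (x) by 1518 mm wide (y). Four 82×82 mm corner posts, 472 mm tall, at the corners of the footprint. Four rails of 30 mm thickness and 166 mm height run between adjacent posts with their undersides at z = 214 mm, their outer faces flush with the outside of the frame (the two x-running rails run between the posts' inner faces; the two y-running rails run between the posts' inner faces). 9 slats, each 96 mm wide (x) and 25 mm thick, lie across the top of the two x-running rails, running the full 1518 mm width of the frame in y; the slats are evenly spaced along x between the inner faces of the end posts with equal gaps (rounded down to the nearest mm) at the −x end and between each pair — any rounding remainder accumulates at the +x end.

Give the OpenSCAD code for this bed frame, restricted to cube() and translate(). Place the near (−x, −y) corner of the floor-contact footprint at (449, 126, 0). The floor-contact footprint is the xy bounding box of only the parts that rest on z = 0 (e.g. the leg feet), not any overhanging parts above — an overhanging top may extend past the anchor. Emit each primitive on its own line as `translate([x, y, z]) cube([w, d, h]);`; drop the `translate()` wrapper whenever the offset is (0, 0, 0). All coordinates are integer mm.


translate([449, 126, 0]) cube([82, 82, 472]);
translate([449, 1562, 0]) cube([82, 82, 472]);
translate([2390, 126, 0]) cube([82, 82, 472]);
translate([2390, 1562, 0]) cube([82, 82, 472]);
translate([531, 126, 214]) cube([1859, 30, 166]);
translate([531, 1614, 214]) cube([1859, 30, 166]);
translate([449, 208, 214]) cube([30, 1354, 166]);
translate([2442, 208, 214]) cube([30, 1354, 166]);
translate([630, 126, 380]) cube([96, 1518, 25]);
translate([825, 126, 380]) cube([96, 1518, 25]);
translate([1020, 126, 380]) cube([96, 1518, 25]);
translate([1215, 126, 380]) cube([96, 1518, 25]);
translate([1410, 126, 380]) cube([96, 1518, 25]);
translate([1605, 126, 380]) cube([96, 1518, 25]);
translate([1800, 126, 380]) cube([96, 1518, 25]);
translate([1995, 126, 380]) cube([96, 1518, 25]);
translate([2190, 126, 380]) cube([96, 1518, 25]);


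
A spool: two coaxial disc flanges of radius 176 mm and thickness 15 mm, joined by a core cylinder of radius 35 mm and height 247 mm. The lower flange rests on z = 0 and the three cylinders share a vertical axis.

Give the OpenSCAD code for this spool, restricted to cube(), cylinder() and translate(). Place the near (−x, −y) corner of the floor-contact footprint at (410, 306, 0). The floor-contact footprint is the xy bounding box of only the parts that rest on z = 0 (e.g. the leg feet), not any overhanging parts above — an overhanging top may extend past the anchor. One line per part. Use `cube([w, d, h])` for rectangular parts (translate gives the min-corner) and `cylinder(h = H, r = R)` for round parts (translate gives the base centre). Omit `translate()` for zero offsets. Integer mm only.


translate([586, 482, 0]) cylinder(h = 15, r = 176);
translate([586, 482, 15]) cylinder(h = 247, r = 35);
translate([586, 482, 262]) cylinder(h = 15, r = 176);


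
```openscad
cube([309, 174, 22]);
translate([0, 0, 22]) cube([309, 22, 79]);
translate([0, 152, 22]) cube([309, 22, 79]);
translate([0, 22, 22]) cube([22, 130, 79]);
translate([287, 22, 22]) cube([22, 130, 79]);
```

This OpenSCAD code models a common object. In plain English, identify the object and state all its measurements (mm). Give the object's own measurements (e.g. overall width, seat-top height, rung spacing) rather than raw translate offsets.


An open-topped rectangular box: outside dimensions 309×174×101 mm, with a uniform wall and base thickness of 22 mm. The base is a full 309×174 slab on the floor; four walls sit on top of the base. The front and back walls (the −y and +y sides) span the full width; the two side walls fit between them.


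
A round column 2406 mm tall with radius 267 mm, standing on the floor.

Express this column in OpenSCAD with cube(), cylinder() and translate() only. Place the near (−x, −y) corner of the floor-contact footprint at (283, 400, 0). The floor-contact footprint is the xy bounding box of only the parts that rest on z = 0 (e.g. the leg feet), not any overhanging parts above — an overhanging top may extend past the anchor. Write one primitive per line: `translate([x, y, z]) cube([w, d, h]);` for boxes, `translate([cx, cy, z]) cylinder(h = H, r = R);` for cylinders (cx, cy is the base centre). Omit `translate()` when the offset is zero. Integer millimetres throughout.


translate([550, 667, 0]) cylinder(h = 2406, r = 267);


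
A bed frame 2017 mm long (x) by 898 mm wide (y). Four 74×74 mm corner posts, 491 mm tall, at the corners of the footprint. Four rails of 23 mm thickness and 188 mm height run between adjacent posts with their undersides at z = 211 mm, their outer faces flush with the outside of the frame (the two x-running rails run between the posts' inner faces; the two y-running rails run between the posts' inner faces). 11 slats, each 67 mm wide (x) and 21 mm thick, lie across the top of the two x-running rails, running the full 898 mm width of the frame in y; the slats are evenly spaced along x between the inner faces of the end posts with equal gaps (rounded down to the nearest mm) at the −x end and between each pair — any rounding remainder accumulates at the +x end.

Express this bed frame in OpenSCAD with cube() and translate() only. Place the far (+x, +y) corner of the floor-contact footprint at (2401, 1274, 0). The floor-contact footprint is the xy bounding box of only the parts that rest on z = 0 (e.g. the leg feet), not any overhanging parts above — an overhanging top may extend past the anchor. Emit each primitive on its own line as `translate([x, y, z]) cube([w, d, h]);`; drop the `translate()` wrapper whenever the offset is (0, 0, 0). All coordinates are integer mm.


translate([384, 376, 0]) cube([74, 74, 491]);
translate([384, 1200, 0]) cube([74, 74, 491]);
translate([2327, 376, 0]) cube([74, 74, 491]);
translate([2327, 1200, 0]) cube([74, 74, 491]);
translate([458, 376, 211]) cube([1869, 23, 188]);
translate([458, 1251, 211]) cube([1869, 23, 188]);
translate([384, 450, 211]) cube([23, 750, 188]);
translate([2378, 450, 211]) cube([23, 750, 188]);
translate([552, 376, 399]) cube([67, 898, 21]);
translate([713, 376, 399]) cube([67, 898, 21]);
translate([874, 376, 399]) cube([67, 898, 21]);
translate([1035, 376, 399]) cube([67, 898, 21]);
translate([1196, 376, 399]) cube([67, 898, 21]);
translate([1357, 376, 399]) cube([67, 898, 21]);
translate([1518, 376, 399]) cube([67, 898, 21]);
translate([1679, 376, 399]) cube([67, 898, 21]);
translate([1840, 376, 399]) cube([67, 898, 21]);
translate([2001, 376, 399]) cube([67, 898, 21]);
translate([2162, 376, 399]) cube([67, 898, 21]);


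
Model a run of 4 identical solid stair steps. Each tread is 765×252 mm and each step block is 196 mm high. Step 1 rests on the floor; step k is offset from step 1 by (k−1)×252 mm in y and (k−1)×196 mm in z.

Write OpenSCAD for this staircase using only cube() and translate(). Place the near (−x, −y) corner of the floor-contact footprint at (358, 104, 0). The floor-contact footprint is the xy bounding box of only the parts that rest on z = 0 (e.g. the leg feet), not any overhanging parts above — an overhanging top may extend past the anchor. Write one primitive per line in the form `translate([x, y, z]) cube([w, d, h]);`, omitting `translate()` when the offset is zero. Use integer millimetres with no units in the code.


translate([358, 104, 0]) cube([765, 252, 196]);
translate([358, 356, 196]) cube([765, 252, 196]);
translate([358, 608, 392]) cube([765, 252, 196]);
translate([358, 860, 588]) cube([765, 252, 196]);


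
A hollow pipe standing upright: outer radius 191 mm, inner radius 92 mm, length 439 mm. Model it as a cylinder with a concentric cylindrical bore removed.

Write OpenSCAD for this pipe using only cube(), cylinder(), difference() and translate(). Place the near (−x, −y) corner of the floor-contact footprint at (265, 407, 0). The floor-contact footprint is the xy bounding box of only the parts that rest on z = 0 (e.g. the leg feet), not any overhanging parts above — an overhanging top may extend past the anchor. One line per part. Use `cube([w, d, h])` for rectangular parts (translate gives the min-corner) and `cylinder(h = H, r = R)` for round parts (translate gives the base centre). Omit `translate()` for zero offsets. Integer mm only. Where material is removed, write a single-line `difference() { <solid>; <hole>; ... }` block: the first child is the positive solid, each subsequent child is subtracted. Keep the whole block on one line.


difference() { translate([456, 598, 0]) cylinder(h = 439, r = 191); translate([456, 598, 0]) cylinder(h = 439, r = 92); }


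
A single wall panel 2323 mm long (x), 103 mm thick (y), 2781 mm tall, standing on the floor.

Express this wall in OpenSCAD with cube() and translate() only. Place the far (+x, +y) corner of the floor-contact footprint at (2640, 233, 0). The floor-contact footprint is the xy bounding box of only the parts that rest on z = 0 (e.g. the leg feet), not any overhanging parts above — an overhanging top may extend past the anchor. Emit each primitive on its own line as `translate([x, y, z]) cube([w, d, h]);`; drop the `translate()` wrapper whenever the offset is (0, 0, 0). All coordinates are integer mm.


translate([317, 130, 0]) cube([2323, 103, 2781]);


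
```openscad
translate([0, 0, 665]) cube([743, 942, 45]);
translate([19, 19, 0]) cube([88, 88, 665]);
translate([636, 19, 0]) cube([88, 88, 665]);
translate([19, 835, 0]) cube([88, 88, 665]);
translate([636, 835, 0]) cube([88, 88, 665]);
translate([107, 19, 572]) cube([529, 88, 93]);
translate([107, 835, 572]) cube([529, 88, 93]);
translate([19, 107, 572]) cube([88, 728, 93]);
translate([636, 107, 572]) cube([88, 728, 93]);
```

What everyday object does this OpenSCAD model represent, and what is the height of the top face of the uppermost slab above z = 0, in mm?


A table. The table height is 710 mm.

A 743×942×45 slab sits at z = 665 on four 88 mm square posts — a table. The top surface is at 665 + 45 = 710 mm.


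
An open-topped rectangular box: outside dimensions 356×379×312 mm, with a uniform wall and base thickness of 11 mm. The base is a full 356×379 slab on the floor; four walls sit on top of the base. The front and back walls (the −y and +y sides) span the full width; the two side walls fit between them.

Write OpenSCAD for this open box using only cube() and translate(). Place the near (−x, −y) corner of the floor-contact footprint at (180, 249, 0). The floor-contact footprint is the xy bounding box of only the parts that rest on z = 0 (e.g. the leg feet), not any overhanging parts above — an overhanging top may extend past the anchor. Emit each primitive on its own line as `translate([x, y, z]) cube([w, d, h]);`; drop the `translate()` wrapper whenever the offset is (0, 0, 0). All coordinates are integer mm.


translate([180, 249, 0]) cube([356, 379, 11]);
translate([180, 249, 11]) cube([356, 11, 301]);
translate([180, 617, 11]) cube([356, 11, 301]);
translate([180, 260, 11]) cube([11, 357, 301]);
translate([525, 260, 11]) cube([11, 357, 301]);


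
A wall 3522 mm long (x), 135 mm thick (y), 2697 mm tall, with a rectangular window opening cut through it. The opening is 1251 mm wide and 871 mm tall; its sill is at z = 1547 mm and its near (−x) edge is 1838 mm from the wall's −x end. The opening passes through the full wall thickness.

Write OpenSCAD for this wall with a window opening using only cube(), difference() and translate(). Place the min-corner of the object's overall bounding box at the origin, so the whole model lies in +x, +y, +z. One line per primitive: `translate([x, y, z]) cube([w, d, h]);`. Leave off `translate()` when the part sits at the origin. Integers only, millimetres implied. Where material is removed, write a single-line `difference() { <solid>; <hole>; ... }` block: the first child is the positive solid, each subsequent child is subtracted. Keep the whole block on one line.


difference() { cube([3522, 135, 2697]); translate([1838, 0, 1547]) cube([1251, 135, 871]); }


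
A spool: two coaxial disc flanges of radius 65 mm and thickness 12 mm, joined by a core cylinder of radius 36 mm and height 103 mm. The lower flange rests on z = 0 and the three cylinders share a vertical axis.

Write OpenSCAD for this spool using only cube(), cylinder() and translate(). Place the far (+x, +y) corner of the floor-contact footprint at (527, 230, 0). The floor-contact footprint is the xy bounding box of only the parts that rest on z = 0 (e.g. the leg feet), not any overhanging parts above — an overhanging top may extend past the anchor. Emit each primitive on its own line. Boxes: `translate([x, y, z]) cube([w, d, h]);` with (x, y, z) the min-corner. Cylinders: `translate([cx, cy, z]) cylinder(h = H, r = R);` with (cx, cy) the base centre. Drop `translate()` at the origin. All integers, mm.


translate([462, 165, 0]) cylinder(h = 12, r = 65);
translate([462, 165, 12]) cylinder(h = 103, r = 36);
translate([462, 165, 115]) cylinder(h = 12, r = 65);


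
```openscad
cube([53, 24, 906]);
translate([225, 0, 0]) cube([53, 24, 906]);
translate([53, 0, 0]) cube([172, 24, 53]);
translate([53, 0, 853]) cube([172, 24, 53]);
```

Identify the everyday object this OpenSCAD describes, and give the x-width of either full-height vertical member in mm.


A picture frame. The border width is 53 mm.

Four thin pieces enclosing a rectangular opening — a picture frame. The two full-height stiles are 906 mm tall; the top rail sits at z = 853 and is 53 mm tall, so the border above the opening is 906 − 853 = 53 mm, matching the stile x-width.


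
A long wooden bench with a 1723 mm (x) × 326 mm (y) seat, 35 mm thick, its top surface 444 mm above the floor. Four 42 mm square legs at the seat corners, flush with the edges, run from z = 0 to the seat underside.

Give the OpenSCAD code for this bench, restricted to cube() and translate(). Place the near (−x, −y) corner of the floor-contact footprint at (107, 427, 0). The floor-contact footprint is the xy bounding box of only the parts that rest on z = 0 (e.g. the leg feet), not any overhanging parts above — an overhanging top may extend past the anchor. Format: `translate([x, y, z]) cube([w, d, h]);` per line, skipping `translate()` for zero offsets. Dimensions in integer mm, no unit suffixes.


translate([107, 427, 409]) cube([1723, 326, 35]);
translate([107, 427, 0]) cube([42, 42, 409]);
translate([107, 711, 0]) cube([42, 42, 409]);
translate([1788, 427, 0]) cube([42, 42, 409]);
translate([1788, 711, 0]) cube([42, 42, 409]);
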